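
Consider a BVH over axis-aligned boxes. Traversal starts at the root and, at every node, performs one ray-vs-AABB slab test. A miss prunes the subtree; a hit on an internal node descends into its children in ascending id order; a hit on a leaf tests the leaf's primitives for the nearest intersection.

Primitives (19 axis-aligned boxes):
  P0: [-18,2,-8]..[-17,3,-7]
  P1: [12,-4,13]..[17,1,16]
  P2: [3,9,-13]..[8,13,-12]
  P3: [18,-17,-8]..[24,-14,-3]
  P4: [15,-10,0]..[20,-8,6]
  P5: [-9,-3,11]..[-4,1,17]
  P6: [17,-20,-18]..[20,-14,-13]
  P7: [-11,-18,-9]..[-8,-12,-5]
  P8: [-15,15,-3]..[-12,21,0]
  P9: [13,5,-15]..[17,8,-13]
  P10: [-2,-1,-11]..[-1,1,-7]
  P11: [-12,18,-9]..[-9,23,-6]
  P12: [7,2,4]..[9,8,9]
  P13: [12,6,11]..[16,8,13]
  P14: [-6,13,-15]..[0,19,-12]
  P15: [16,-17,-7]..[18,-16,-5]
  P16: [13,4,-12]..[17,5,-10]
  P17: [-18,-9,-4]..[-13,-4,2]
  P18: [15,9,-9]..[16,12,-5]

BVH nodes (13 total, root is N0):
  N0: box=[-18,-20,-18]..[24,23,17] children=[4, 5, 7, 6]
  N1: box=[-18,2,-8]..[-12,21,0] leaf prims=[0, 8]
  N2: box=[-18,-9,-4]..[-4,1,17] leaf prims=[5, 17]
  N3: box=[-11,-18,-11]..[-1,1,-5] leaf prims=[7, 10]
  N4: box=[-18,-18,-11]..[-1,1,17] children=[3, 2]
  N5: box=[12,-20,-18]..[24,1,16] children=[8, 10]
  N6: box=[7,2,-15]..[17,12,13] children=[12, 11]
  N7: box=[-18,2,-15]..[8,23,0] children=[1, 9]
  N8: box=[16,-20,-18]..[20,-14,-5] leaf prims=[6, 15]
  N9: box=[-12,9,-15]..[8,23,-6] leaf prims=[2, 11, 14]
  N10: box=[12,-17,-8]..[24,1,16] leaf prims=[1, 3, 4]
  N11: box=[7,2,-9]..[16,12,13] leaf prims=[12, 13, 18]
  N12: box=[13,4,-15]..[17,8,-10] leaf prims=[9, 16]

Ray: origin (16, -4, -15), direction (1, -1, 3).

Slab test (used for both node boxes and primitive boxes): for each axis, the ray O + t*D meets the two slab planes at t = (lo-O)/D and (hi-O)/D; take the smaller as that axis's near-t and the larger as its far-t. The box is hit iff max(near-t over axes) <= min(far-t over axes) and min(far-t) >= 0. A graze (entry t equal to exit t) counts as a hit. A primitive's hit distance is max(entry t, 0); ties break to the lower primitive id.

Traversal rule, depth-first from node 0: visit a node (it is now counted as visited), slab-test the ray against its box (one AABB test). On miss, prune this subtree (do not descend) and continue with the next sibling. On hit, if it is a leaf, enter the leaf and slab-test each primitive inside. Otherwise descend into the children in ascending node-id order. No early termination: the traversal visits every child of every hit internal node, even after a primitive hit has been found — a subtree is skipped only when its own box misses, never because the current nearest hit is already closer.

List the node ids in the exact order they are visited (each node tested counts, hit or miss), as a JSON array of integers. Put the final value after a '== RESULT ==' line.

Traverse from the root:
N0 x:[-34,8] y:[-27,16] z:[-1,32/3] -> hit [-1,8], descend [4, 5, 6, 7]
  N4 x:[-34,-17] y:[-5,14] z:[4/3,32/3] -> miss, prune
  N5 x:[-4,8] y:[-5,16] z:[-1,31/3] -> hit [-1,8], descend [8, 10]
    N8 x:[0,4] y:[10,16] z:[-1,10/3] -> miss, prune
    N10 x:[-4,8] y:[-5,13] z:[7/3,31/3] -> hit [7/3,8] leaf, test {P1(miss), P3(miss), P4(miss)}
  N6 x:[-9,1] y:[-16,-6] z:[0,28/3] -> miss, prune
  N7 x:[-34,-8] y:[-27,-6] z:[0,5] -> miss, prune

Summary -> nodes [0, 4, 5, 8, 10, 6, 7]; box-tests=7; leaf-entries=1; first=miss

== RESULT ==
[0, 4, 5, 8, 10, 6, 7]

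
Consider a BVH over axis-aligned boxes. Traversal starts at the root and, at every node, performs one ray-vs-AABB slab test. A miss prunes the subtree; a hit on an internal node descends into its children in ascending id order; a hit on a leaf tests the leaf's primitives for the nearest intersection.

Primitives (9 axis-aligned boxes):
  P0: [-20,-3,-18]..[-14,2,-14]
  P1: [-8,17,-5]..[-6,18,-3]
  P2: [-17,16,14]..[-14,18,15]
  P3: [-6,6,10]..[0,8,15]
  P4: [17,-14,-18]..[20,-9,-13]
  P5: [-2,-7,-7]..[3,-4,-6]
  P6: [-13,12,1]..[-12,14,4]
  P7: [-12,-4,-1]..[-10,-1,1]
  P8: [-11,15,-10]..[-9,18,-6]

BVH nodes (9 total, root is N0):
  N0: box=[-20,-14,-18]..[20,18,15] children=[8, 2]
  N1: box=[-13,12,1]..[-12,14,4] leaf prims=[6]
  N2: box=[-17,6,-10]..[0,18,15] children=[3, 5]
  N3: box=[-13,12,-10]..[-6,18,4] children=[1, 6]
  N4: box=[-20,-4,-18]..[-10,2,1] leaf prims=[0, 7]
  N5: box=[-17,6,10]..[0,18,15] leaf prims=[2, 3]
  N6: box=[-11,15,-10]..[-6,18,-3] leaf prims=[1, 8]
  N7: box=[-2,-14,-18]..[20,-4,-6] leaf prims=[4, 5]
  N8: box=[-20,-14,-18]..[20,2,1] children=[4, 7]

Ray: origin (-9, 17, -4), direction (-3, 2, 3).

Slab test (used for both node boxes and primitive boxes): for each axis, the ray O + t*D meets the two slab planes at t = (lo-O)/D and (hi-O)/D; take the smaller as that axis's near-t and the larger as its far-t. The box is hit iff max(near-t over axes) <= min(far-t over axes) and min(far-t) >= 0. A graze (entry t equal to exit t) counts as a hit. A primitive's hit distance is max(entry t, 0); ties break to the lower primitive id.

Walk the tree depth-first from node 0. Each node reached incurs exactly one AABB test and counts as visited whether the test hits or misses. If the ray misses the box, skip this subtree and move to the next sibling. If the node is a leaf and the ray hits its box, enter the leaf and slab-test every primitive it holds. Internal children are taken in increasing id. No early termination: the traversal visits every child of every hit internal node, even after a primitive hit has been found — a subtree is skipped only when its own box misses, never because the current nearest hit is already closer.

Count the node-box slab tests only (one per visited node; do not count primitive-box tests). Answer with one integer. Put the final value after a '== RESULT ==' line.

Walk:
N0 x:[-29/3,11/3] y:[-31/2,1/2] z:[-14/3,19/3] -> hit [-14/3,1/2], descend [2, 8]
  N2 x:[-3,8/3] y:[-11/2,1/2] z:[-2,19/3] -> hit [-2,1/2], descend [3, 5]
    N3 x:[-1,4/3] y:[-5/2,1/2] z:[-2,8/3] -> hit [-1,1/2], descend [1, 6]
      N1 x:[1,4/3] y:[-5/2,-3/2] z:[5/3,8/3] -> miss, prune
      N6 x:[-1,2/3] y:[-1,1/2] z:[-2,1/3] -> hit [-1,1/3] leaf, test {P1(miss), P8(miss)}
    N5 x:[-3,8/3] y:[-11/2,1/2] z:[14/3,19/3] -> miss, prune
  N8 x:[-29/3,11/3] y:[-31/2,-15/2] z:[-14/3,5/3] -> miss, prune

order=[0, 2, 3, 1, 6, 5, 8]  |boxes|=7  |leaves|=1  hit=miss

== RESULT ==
7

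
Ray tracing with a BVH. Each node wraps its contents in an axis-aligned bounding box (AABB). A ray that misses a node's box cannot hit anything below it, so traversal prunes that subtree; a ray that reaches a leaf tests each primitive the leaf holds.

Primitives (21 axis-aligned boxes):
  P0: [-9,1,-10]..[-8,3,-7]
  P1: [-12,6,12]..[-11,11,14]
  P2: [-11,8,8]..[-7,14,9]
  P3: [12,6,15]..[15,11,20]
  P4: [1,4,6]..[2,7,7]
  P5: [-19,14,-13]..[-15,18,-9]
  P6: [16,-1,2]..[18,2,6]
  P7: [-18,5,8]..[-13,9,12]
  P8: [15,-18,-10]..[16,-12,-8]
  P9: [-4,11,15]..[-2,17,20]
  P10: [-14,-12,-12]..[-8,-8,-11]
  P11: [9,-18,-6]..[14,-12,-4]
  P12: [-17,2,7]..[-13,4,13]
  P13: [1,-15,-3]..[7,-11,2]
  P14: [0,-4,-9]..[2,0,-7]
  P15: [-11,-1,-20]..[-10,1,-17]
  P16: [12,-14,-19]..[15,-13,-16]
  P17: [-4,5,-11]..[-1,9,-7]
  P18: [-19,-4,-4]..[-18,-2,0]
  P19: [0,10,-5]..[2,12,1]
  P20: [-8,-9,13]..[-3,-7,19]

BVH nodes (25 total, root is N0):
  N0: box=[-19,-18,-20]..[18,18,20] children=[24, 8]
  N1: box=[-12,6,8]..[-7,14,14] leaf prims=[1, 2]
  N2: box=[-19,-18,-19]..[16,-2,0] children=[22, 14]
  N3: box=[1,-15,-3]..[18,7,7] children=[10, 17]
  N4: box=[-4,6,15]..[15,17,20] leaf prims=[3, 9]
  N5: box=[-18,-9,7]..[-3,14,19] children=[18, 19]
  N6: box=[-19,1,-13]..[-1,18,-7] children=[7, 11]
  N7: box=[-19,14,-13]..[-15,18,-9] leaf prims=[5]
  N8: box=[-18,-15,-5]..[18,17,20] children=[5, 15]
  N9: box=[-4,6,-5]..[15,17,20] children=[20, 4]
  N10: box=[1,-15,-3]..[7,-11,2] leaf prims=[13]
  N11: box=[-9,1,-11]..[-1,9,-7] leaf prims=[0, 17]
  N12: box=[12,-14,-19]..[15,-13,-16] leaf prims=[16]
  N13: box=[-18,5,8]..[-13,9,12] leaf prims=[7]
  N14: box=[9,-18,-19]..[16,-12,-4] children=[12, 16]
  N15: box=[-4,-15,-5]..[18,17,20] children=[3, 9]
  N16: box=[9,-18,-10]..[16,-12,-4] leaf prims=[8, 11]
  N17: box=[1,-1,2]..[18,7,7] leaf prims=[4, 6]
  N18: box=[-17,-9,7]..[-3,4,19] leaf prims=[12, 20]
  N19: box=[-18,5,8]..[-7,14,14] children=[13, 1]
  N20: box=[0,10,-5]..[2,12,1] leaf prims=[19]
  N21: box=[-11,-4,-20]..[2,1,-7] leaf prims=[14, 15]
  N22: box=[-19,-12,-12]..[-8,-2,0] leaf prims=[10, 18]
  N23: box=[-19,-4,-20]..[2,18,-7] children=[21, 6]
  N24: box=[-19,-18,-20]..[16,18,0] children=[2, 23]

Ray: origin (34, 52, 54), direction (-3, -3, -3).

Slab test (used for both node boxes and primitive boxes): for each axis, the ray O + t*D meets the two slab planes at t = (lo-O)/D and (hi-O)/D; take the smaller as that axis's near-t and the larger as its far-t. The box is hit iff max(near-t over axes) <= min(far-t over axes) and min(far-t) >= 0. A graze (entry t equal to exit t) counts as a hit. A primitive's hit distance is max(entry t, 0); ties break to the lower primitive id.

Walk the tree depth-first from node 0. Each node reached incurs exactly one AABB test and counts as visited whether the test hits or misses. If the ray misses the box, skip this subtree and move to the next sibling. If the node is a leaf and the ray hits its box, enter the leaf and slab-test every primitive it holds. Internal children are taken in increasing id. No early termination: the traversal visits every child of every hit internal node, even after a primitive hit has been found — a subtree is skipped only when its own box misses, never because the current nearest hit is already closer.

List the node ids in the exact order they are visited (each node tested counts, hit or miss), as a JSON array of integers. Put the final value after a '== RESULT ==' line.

Traverse from the root:
N0 x:[16/3,53/3] y:[34/3,70/3] z:[34/3,74/3] -> hit [34/3,53/3], descend [8, 24]
  N8 x:[16/3,52/3] y:[35/3,67/3] z:[34/3,59/3] -> hit [35/3,52/3], descend [5, 15]
    N5 x:[37/3,52/3] y:[38/3,61/3] z:[35/3,47/3] -> hit [38/3,47/3], descend [18, 19]
      N18 x:[37/3,17] y:[16,61/3] z:[35/3,47/3] -> miss, prune
      N19 x:[41/3,52/3] y:[38/3,47/3] z:[40/3,46/3] -> hit [41/3,46/3], descend [1, 13]
        N1 x:[41/3,46/3] y:[38/3,46/3] z:[40/3,46/3] -> hit [41/3,46/3] leaf, test {P1(miss), P2(miss)}
        N13 x:[47/3,52/3] y:[43/3,47/3] z:[14,46/3] -> miss, prune
    N15 x:[16/3,38/3] y:[35/3,67/3] z:[34/3,59/3] -> hit [35/3,38/3], descend [3, 9]
      N3 x:[16/3,11] y:[15,67/3] z:[47/3,19] -> miss, prune
      N9 x:[19/3,38/3] y:[35/3,46/3] z:[34/3,59/3] -> hit [35/3,38/3], descend [4, 20]
        N4 x:[19/3,38/3] y:[35/3,46/3] z:[34/3,13] -> hit [35/3,38/3] leaf, test {P3(miss), P9@t=12}
        N20 x:[32/3,34/3] y:[40/3,14] z:[53/3,59/3] -> miss, prune
  N24 x:[6,53/3] y:[34/3,70/3] z:[18,74/3] -> miss, prune

13 AABB tests over nodes [0, 8, 5, 18, 19, 1, 13, 15, 3, 9, 4, 20, 24]; 2 leaves entered; closest P9.

== RESULT ==
[0, 8, 5, 18, 19, 1, 13, 15, 3, 9, 4, 20, 24]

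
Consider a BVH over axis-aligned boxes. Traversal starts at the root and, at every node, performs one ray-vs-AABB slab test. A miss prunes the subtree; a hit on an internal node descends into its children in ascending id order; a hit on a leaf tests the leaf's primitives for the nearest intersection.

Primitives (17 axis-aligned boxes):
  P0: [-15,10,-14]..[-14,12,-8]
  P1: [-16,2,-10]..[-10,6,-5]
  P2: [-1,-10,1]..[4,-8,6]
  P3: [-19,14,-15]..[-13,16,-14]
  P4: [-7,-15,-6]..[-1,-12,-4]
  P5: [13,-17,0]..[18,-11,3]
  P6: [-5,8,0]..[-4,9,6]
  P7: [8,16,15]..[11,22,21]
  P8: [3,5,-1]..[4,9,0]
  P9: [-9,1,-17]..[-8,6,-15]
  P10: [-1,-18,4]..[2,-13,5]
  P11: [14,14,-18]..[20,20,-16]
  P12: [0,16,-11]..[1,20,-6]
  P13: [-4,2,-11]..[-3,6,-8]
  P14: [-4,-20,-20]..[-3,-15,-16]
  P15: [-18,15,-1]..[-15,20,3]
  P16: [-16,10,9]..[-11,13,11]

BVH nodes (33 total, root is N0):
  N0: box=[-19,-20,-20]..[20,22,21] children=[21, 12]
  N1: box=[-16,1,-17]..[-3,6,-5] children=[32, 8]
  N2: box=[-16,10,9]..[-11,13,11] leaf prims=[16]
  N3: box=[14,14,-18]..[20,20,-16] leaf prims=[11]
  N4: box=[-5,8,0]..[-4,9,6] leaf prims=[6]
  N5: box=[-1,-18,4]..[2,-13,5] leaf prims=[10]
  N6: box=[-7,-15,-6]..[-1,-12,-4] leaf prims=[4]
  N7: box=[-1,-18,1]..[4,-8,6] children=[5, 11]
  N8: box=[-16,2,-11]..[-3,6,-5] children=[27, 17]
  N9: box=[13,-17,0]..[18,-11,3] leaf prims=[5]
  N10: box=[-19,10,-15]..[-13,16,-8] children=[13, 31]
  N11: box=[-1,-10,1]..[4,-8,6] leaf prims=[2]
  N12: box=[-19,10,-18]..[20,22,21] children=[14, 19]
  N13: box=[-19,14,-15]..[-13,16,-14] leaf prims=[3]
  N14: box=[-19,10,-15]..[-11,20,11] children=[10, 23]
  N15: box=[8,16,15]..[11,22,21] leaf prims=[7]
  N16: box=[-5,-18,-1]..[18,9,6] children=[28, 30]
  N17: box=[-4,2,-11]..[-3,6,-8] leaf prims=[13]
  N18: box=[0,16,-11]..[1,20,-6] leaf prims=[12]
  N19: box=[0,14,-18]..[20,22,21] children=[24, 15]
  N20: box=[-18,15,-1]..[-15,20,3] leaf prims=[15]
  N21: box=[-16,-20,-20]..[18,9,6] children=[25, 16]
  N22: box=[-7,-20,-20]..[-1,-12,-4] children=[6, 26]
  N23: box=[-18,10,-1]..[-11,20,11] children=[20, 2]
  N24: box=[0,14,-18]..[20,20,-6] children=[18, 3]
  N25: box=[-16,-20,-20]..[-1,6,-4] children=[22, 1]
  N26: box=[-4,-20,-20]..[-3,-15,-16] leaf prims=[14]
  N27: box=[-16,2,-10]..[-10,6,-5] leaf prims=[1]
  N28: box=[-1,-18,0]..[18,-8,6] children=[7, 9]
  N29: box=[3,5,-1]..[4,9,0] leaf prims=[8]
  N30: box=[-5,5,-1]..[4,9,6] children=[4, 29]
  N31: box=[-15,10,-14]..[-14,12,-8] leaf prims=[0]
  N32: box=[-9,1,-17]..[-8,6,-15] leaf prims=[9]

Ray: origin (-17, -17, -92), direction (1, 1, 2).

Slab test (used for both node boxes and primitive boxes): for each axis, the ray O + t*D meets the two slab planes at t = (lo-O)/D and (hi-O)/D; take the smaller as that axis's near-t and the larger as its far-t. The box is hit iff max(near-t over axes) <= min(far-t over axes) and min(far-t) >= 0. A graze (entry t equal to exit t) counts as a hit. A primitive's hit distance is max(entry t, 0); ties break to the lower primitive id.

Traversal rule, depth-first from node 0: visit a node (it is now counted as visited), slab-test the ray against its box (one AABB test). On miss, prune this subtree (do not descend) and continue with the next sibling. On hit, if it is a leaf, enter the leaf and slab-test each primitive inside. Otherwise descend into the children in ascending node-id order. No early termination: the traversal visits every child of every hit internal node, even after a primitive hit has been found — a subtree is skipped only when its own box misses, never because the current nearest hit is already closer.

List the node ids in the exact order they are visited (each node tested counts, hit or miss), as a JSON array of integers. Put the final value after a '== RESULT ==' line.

Traverse from the root:
N0 x:[-2,37] y:[-3,39] z:[36,113/2] -> hit [36,37], descend [12, 21]
  N12 x:[-2,37] y:[27,39] z:[37,113/2] -> hit [37,37], descend [14, 19]
    N14 x:[-2,6] y:[27,37] z:[77/2,103/2] -> miss, prune
    N19 x:[17,37] y:[31,39] z:[37,113/2] -> hit [37,37], descend [15, 24]
      N15 x:[25,28] y:[33,39] z:[107/2,113/2] -> miss, prune
      N24 x:[17,37] y:[31,37] z:[37,43] -> hit [37,37], descend [3, 18]
        N3 x:[31,37] y:[31,37] z:[37,38] -> hit [37,37] leaf, test {P11@t=37}
        N18 x:[17,18] y:[33,37] z:[81/2,43] -> miss, prune
  N21 x:[1,35] y:[-3,26] z:[36,49] -> miss, prune

Summary -> nodes [0, 12, 14, 19, 15, 24, 3, 18, 21]; box-tests=9; leaf-entries=1; first=P11

== RESULT ==
[0, 12, 14, 19, 15, 24, 3, 18, 21]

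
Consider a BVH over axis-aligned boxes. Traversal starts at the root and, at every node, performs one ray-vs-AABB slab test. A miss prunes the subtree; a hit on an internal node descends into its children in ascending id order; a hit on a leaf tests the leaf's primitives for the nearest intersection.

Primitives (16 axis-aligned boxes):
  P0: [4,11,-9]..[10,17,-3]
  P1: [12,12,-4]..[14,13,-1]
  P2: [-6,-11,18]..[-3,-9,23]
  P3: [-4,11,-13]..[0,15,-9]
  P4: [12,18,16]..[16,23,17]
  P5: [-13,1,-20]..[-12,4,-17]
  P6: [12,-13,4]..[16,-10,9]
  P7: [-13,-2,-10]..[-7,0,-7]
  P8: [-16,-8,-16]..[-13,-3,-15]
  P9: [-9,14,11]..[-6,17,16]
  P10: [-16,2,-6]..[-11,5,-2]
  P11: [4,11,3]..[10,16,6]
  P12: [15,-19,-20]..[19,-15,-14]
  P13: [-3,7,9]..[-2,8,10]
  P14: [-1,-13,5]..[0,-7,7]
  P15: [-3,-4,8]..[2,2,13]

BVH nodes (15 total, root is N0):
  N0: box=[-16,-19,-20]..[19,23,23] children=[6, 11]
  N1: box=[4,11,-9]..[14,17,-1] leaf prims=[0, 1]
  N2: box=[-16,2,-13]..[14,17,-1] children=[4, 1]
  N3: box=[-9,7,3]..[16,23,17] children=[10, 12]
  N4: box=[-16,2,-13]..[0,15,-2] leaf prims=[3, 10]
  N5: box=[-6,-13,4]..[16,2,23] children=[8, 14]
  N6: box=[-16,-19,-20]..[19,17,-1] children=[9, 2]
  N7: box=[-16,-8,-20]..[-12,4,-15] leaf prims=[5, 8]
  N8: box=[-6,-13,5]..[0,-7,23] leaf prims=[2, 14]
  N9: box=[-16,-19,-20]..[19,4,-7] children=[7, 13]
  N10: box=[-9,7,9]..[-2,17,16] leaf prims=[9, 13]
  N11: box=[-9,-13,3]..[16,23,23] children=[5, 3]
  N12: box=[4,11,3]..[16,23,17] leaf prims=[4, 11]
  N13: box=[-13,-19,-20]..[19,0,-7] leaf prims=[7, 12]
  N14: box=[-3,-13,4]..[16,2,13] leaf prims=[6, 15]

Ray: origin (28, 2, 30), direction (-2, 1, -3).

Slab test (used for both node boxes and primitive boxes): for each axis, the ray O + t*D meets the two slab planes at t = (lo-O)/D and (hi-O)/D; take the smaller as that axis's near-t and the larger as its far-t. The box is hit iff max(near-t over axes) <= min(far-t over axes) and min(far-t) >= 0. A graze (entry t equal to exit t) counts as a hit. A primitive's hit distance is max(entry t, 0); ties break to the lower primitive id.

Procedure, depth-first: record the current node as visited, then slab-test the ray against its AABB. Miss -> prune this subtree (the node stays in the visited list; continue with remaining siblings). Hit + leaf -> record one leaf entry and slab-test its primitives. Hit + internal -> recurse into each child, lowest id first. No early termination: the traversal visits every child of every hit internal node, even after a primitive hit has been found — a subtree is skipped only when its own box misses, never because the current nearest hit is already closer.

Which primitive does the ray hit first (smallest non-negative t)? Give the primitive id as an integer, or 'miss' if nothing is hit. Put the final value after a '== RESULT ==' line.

Traverse from the root:
N0 x:[9/2,22] y:[-21,21] z:[7/3,50/3] -> hit [9/2,50/3], descend [6, 11]
  N6 x:[9/2,22] y:[-21,15] z:[31/3,50/3] -> hit [31/3,15], descend [2, 9]
    N2 x:[7,22] y:[0,15] z:[31/3,43/3] -> hit [31/3,43/3], descend [1, 4]
      N1 x:[7,12] y:[9,15] z:[31/3,13] -> hit [31/3,12] leaf, test {P0@t=11, P1(miss)}
      N4 x:[14,22] y:[0,13] z:[32/3,43/3] -> miss, prune
    N9 x:[9/2,22] y:[-21,2] z:[37/3,50/3] -> miss, prune
  N11 x:[6,37/2] y:[-15,21] z:[7/3,9] -> hit [6,9], descend [3, 5]
    N3 x:[6,37/2] y:[5,21] z:[13/3,9] -> hit [6,9], descend [10, 12]
      N10 x:[15,37/2] y:[5,15] z:[14/3,7] -> miss, prune
      N12 x:[6,12] y:[9,21] z:[13/3,9] -> hit [9,9] leaf, test {P4(miss), P11@t=9}
    N5 x:[6,17] y:[-15,0] z:[7/3,26/3] -> miss, prune

order=[0, 6, 2, 1, 4, 9, 11, 3, 10, 12, 5]  |boxes|=11  |leaves|=2  hit=P11

== RESULT ==
11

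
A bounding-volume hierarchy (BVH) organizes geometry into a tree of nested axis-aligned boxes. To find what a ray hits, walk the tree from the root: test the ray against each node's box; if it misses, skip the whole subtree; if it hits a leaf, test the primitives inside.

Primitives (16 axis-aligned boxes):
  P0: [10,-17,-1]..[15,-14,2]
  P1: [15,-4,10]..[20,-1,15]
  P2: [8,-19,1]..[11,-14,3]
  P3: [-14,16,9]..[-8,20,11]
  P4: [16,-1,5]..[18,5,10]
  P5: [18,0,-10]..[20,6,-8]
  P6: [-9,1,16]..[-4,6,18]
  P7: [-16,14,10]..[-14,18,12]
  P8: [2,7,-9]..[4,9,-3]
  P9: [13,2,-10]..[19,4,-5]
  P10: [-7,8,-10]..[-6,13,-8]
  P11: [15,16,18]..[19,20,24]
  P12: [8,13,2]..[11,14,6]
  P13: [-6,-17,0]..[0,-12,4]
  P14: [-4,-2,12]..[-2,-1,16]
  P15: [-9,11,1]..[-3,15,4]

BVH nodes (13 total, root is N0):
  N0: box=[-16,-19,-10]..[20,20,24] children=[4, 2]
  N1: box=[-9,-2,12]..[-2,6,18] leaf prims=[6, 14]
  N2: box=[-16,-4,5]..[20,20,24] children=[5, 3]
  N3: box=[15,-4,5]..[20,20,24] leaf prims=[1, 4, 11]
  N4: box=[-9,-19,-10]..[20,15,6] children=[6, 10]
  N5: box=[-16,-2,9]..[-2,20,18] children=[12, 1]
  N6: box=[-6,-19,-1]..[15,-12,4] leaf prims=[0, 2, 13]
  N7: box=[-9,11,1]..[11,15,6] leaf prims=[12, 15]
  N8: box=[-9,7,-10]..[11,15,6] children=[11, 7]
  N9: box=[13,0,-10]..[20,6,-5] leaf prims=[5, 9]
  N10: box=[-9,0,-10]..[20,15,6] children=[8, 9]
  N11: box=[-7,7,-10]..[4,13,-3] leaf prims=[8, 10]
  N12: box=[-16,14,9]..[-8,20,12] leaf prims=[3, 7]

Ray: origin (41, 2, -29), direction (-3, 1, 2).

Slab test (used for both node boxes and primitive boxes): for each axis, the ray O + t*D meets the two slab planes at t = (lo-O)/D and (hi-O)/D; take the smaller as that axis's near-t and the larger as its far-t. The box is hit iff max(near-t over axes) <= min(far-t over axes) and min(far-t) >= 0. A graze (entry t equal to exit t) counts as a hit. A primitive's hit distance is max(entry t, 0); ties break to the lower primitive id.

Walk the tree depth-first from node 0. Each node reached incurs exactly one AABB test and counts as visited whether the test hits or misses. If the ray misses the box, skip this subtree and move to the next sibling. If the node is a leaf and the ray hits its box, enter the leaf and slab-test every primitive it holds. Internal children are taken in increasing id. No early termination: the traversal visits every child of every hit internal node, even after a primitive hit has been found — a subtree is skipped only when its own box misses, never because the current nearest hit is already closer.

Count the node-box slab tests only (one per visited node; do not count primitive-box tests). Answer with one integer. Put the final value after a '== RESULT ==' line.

Traverse from the root:
N0 x:[7,19] y:[-21,18] z:[19/2,53/2] -> hit [19/2,18], descend [2, 4]
  N2 x:[7,19] y:[-6,18] z:[17,53/2] -> hit [17,18], descend [3, 5]
    N3 x:[7,26/3] y:[-6,18] z:[17,53/2] -> miss, prune
    N5 x:[43/3,19] y:[-4,18] z:[19,47/2] -> miss, prune
  N4 x:[7,50/3] y:[-21,13] z:[19/2,35/2] -> hit [19/2,13], descend [6, 10]
    N6 x:[26/3,47/3] y:[-21,-14] z:[14,33/2] -> miss, prune
    N10 x:[7,50/3] y:[-2,13] z:[19/2,35/2] -> hit [19/2,13], descend [8, 9]
      N8 x:[10,50/3] y:[5,13] z:[19/2,35/2] -> hit [10,13], descend [7, 11]
        N7 x:[10,50/3] y:[9,13] z:[15,35/2] -> miss, prune
        N11 x:[37/3,16] y:[5,11] z:[19/2,13] -> miss, prune
      N9 x:[7,28/3] y:[-2,4] z:[19/2,12] -> miss, prune

Summary -> nodes [0, 2, 3, 5, 4, 6, 10, 8, 7, 11, 9]; box-tests=11; leaf-entries=0; first=miss

== RESULT ==
11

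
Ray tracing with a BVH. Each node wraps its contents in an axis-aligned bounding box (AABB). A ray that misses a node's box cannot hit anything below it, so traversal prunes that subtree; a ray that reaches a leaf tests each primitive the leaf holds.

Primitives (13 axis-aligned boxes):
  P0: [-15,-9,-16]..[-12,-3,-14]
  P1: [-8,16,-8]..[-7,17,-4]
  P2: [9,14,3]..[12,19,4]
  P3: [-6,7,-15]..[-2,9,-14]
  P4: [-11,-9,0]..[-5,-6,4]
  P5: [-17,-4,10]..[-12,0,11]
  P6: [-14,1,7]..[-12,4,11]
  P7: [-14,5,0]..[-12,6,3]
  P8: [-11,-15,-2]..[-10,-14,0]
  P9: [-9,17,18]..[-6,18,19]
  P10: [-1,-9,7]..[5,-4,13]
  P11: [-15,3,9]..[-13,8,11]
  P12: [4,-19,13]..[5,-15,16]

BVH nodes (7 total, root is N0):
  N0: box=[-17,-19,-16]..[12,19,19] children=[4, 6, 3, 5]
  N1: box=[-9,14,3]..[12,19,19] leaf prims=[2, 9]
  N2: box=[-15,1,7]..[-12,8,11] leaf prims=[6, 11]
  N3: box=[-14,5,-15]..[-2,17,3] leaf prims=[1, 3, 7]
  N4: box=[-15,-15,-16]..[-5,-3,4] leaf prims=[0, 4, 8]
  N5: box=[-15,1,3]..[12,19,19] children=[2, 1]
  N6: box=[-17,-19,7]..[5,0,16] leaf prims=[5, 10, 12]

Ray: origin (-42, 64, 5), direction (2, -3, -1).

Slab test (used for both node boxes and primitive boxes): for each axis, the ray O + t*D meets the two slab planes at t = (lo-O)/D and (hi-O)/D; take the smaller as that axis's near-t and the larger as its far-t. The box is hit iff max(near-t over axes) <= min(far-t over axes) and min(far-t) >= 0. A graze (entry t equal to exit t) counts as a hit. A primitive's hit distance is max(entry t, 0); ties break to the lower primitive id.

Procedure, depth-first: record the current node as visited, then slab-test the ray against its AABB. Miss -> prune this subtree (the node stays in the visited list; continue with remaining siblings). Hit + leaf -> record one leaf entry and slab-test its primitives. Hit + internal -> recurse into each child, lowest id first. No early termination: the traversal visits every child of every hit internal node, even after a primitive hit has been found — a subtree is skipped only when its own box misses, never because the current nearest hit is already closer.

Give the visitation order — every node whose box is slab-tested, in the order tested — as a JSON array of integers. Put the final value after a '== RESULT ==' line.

Trace the traversal:
N0 x:[25/2,27] y:[15,83/3] z:[-14,21] -> hit [15,21], descend [3, 4, 5, 6]
  N3 x:[14,20] y:[47/3,59/3] z:[2,20] -> hit [47/3,59/3] leaf, test {P1(miss), P3@t=19, P7(miss)}
  N4 x:[27/2,37/2] y:[67/3,79/3] z:[1,21] -> miss, prune
  N5 x:[27/2,27] y:[15,21] z:[-14,2] -> miss, prune
  N6 x:[25/2,47/2] y:[64/3,83/3] z:[-11,-2] -> miss, prune

5 AABB tests over nodes [0, 3, 4, 5, 6]; 1 leaf entered; closest P3.

== RESULT ==
[0, 3, 4, 5, 6]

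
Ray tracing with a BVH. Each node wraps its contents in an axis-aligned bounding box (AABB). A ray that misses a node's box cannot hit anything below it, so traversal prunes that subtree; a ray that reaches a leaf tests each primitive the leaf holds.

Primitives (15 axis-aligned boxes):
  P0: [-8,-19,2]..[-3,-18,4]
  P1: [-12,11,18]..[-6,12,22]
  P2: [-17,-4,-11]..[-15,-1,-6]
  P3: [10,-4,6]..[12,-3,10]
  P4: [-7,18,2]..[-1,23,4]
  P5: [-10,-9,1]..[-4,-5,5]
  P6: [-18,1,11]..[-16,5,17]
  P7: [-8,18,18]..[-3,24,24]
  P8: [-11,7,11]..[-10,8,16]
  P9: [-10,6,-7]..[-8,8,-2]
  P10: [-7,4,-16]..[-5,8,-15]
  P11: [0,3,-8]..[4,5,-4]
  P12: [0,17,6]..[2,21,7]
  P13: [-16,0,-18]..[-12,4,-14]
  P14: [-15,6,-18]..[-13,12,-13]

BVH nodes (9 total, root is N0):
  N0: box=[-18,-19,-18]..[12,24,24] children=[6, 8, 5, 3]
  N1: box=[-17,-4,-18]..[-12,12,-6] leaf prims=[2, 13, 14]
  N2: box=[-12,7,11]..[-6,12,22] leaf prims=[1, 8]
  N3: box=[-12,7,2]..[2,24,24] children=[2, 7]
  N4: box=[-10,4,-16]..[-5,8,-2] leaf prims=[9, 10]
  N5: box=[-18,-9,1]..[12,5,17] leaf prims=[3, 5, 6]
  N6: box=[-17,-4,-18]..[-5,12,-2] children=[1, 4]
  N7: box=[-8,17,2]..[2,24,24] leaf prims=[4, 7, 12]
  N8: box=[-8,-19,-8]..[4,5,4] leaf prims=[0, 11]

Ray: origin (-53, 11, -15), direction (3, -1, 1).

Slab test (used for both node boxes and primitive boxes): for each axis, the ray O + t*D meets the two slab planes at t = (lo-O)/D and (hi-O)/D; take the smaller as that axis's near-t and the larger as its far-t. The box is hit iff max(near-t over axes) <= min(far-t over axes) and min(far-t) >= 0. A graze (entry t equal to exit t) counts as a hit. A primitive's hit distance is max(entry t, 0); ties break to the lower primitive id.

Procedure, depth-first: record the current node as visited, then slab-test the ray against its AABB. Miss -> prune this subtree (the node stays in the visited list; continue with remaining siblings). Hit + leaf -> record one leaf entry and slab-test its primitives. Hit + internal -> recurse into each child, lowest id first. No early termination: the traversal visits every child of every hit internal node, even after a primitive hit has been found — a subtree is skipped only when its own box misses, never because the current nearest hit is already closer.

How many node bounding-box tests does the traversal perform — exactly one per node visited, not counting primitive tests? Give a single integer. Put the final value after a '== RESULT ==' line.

Trace the traversal:
N0 x:[35/3,65/3] y:[-13,30] z:[-3,39] -> hit [35/3,65/3], descend [3, 5, 6, 8]
  N3 x:[41/3,55/3] y:[-13,4] z:[17,39] -> miss, prune
  N5 x:[35/3,65/3] y:[6,20] z:[16,32] -> hit [16,20] leaf, test {P3(miss), P5@t=16, P6(miss)}
  N6 x:[12,16] y:[-1,15] z:[-3,13] -> hit [12,13], descend [1, 4]
    N1 x:[12,41/3] y:[-1,15] z:[-3,9] -> miss, prune
    N4 x:[43/3,16] y:[3,7] z:[-1,13] -> miss, prune
  N8 x:[15,19] y:[6,30] z:[7,19] -> hit [15,19] leaf, test {P0(miss), P11(miss)}

7 AABB tests over nodes [0, 3, 5, 6, 1, 4, 8]; 2 leaves entered; closest P5.

== RESULT ==
7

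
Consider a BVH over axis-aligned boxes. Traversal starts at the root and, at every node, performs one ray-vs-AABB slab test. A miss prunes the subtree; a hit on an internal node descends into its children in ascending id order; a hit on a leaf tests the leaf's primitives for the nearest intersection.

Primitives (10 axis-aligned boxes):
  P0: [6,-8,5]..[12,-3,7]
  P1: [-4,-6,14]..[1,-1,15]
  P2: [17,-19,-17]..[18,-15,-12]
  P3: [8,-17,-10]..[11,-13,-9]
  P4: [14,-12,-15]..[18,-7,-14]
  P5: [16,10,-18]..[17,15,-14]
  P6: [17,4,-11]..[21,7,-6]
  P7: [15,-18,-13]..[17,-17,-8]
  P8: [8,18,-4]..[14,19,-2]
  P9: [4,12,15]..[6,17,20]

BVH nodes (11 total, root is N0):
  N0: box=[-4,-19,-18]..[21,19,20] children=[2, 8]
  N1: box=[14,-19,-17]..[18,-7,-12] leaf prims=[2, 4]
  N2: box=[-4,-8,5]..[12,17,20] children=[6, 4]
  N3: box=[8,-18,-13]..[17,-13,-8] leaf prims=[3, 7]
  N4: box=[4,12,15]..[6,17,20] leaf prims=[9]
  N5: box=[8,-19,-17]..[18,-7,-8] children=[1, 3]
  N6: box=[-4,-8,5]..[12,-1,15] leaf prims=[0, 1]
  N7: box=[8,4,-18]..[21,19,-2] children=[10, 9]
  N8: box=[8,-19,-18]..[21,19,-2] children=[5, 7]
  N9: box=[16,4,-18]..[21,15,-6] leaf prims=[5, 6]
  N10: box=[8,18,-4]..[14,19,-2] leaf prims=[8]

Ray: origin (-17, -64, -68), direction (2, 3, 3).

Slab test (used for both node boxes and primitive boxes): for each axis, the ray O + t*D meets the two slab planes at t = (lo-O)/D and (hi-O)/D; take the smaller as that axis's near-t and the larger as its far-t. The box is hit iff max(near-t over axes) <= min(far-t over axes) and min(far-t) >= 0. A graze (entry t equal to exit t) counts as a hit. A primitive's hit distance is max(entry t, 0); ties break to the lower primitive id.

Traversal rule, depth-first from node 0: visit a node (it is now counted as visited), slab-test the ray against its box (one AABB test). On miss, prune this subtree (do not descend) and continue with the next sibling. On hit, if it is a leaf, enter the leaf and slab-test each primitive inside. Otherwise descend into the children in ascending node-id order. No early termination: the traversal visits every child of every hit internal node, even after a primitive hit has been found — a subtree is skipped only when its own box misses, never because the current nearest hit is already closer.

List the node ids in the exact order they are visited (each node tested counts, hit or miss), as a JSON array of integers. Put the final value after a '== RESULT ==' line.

Traverse from the root:
N0 x:[13/2,19] y:[15,83/3] z:[50/3,88/3] -> hit [50/3,19], descend [2, 8]
  N2 x:[13/2,29/2] y:[56/3,27] z:[73/3,88/3] -> miss, prune
  N8 x:[25/2,19] y:[15,83/3] z:[50/3,22] -> hit [50/3,19], descend [5, 7]
    N5 x:[25/2,35/2] y:[15,19] z:[17,20] -> hit [17,35/2], descend [1, 3]
      N1 x:[31/2,35/2] y:[15,19] z:[17,56/3] -> hit [17,35/2] leaf, test {P2(miss), P4(miss)}
      N3 x:[25/2,17] y:[46/3,17] z:[55/3,20] -> miss, prune
    N7 x:[25/2,19] y:[68/3,83/3] z:[50/3,22] -> miss, prune

Summary -> nodes [0, 2, 8, 5, 1, 3, 7]; box-tests=7; leaf-entries=1; first=miss

== RESULT ==
[0, 2, 8, 5, 1, 3, 7]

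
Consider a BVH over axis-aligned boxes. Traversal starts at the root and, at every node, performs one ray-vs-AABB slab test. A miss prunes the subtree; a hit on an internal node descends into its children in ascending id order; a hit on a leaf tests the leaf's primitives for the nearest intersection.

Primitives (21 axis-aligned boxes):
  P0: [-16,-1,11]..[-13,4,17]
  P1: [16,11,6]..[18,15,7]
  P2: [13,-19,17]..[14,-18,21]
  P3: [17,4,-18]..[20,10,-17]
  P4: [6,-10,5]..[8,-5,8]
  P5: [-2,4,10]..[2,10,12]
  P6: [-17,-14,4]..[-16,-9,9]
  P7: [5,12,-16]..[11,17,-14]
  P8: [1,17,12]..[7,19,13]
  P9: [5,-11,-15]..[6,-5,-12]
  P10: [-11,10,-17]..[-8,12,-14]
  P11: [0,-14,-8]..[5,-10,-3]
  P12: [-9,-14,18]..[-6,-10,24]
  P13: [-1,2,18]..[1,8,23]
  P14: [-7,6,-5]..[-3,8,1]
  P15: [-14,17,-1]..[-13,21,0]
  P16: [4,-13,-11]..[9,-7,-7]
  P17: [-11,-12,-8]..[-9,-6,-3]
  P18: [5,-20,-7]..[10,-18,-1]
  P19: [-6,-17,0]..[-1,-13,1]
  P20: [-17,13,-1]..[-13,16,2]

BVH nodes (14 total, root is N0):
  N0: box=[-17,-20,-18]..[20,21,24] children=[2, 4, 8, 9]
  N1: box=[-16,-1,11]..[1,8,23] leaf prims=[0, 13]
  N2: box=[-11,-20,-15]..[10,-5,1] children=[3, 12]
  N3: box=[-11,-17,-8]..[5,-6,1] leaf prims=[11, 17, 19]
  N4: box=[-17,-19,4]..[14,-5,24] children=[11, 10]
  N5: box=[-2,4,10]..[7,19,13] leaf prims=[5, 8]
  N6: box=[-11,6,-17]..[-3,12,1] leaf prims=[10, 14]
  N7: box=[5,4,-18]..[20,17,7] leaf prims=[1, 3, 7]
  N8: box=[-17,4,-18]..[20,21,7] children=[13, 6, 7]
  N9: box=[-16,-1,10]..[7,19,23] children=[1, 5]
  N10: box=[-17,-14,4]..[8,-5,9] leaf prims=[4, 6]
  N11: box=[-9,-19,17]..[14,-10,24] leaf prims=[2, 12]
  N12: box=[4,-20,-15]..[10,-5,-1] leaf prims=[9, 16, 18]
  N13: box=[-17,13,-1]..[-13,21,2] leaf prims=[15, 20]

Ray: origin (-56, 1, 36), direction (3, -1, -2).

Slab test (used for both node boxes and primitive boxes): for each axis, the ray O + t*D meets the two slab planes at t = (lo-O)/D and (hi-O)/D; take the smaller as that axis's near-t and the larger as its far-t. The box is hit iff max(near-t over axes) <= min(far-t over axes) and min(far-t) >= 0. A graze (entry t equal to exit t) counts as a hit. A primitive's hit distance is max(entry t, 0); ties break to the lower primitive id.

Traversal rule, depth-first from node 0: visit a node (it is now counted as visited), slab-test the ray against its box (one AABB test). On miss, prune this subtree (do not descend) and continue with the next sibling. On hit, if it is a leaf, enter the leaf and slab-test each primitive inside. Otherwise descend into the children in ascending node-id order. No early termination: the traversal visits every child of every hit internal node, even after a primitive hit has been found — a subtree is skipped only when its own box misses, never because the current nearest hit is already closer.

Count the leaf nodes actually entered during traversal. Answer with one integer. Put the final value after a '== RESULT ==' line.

Trace the traversal:
N0 x:[13,76/3] y:[-20,21] z:[6,27] -> hit [13,21], descend [2, 4, 8, 9]
  N2 x:[15,22] y:[6,21] z:[35/2,51/2] -> hit [35/2,21], descend [3, 12]
    N3 x:[15,61/3] y:[7,18] z:[35/2,22] -> hit [35/2,18] leaf, test {P11(miss), P17(miss), P19@t=35/2}
    N12 x:[20,22] y:[6,21] z:[37/2,51/2] -> hit [20,21] leaf, test {P9(miss), P16(miss), P18@t=61/3}
  N4 x:[13,70/3] y:[6,20] z:[6,16] -> hit [13,16], descend [10, 11]
    N10 x:[13,64/3] y:[6,15] z:[27/2,16] -> hit [27/2,15] leaf, test {P4(miss), P6(miss)}
    N11 x:[47/3,70/3] y:[11,20] z:[6,19/2] -> miss, prune
  N8 x:[13,76/3] y:[-20,-3] z:[29/2,27] -> miss, prune
  N9 x:[40/3,21] y:[-18,2] z:[13/2,13] -> miss, prune

order=[0, 2, 3, 12, 4, 10, 11, 8, 9]  |boxes|=9  |leaves|=3  hit=P19

== RESULT ==
3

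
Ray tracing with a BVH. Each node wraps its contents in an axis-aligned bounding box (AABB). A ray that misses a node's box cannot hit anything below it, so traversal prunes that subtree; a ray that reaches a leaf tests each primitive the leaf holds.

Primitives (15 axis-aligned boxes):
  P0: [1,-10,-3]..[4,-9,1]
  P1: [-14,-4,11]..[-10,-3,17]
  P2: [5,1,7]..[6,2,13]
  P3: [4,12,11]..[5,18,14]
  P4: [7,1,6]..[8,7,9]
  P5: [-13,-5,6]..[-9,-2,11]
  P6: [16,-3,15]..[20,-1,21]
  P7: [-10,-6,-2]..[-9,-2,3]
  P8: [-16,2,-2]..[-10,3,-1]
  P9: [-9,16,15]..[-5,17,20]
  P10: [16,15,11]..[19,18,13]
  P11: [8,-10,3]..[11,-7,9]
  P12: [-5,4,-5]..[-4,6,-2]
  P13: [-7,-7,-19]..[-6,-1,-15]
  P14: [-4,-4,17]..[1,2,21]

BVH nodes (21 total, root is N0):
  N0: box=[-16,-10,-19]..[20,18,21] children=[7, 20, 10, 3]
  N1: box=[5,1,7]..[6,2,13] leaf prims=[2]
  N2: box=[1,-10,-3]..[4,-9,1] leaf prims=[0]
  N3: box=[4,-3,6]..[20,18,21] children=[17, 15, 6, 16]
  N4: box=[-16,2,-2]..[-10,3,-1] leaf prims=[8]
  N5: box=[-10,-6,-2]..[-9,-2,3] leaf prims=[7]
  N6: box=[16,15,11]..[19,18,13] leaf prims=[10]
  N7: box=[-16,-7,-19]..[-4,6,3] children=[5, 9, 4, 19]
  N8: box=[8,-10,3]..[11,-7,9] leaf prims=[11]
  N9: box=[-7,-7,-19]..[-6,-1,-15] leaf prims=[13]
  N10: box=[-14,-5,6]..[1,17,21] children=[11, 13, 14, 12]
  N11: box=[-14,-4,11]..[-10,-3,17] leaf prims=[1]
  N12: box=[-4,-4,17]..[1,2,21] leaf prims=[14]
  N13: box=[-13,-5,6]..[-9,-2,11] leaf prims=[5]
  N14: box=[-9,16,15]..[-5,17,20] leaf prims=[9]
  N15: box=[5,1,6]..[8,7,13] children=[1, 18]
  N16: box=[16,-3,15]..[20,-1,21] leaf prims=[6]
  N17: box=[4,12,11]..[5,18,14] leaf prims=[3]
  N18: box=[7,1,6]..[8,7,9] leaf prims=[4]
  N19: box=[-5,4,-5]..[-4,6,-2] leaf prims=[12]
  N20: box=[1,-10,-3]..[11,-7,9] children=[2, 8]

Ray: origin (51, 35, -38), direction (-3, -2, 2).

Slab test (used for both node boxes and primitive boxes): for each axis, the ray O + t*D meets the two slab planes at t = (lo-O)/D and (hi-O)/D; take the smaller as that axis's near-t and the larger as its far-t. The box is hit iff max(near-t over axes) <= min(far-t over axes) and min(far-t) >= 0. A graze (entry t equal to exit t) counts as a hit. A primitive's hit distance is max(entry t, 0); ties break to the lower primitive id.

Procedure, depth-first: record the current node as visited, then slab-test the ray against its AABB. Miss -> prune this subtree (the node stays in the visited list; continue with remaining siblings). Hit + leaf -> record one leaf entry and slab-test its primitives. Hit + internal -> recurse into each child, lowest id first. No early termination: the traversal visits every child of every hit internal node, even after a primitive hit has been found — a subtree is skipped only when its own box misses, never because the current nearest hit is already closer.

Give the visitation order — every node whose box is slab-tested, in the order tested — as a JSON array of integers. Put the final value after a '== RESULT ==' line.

Traverse from the root:
N0 x:[31/3,67/3] y:[17/2,45/2] z:[19/2,59/2] -> hit [31/3,67/3], descend [3, 7, 10, 20]
  N3 x:[31/3,47/3] y:[17/2,19] z:[22,59/2] -> miss, prune
  N7 x:[55/3,67/3] y:[29/2,21] z:[19/2,41/2] -> hit [55/3,41/2], descend [4, 5, 9, 19]
    N4 x:[61/3,67/3] y:[16,33/2] z:[18,37/2] -> miss, prune
    N5 x:[20,61/3] y:[37/2,41/2] z:[18,41/2] -> hit [20,61/3] leaf, test {P7@t=20}
    N9 x:[19,58/3] y:[18,21] z:[19/2,23/2] -> miss, prune
    N19 x:[55/3,56/3] y:[29/2,31/2] z:[33/2,18] -> miss, prune
  N10 x:[50/3,65/3] y:[9,20] z:[22,59/2] -> miss, prune
  N20 x:[40/3,50/3] y:[21,45/2] z:[35/2,47/2] -> miss, prune

order=[0, 3, 7, 4, 5, 9, 19, 10, 20]  |boxes|=9  |leaves|=1  hit=P7

== RESULT ==
[0, 3, 7, 4, 5, 9, 19, 10, 20]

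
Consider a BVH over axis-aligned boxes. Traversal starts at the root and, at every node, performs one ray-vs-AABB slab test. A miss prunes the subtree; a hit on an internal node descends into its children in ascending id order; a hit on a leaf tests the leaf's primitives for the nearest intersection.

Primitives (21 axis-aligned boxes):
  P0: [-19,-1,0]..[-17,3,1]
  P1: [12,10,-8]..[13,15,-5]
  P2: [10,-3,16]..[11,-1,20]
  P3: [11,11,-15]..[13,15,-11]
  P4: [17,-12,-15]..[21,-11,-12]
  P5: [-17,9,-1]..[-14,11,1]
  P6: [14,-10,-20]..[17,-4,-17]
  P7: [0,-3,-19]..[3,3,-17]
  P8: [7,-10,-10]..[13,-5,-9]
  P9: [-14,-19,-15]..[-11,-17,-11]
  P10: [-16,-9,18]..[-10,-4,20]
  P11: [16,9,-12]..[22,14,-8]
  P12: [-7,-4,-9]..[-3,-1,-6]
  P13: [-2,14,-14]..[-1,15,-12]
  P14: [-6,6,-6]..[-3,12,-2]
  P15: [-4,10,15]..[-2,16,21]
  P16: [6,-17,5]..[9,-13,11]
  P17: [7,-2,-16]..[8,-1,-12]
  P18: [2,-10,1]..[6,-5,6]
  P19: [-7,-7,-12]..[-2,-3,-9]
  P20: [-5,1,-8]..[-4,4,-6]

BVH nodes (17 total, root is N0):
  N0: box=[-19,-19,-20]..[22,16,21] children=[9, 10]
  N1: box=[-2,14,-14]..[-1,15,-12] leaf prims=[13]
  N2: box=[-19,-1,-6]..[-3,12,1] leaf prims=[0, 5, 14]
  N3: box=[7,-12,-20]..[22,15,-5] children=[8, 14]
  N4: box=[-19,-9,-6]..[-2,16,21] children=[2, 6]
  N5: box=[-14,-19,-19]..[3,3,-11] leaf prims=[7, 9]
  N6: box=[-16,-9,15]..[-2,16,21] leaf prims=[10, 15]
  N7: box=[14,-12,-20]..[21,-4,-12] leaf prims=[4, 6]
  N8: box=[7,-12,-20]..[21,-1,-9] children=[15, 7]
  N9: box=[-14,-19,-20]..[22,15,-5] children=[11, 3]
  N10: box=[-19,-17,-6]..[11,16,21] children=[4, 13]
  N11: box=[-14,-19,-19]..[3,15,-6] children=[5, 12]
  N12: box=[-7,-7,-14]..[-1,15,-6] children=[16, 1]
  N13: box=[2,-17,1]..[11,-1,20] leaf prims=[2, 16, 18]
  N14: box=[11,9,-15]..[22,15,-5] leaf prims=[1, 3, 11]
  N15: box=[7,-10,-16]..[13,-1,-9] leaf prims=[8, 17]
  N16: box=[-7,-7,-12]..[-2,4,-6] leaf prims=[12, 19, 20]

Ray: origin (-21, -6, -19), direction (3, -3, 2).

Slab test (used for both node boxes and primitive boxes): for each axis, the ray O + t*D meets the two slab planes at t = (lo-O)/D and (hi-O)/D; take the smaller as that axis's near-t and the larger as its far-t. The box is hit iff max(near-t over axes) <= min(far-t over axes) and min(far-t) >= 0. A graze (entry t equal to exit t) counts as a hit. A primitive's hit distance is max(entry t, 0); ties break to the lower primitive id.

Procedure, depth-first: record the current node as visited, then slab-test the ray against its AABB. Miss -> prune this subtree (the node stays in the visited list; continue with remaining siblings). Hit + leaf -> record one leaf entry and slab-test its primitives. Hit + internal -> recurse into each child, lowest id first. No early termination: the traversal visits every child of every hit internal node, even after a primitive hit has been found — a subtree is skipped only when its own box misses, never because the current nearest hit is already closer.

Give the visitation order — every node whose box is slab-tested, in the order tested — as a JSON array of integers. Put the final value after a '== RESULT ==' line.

Walk:
N0 x:[2/3,43/3] y:[-22/3,13/3] z:[-1/2,20] -> hit [2/3,13/3], descend [9, 10]
  N9 x:[7/3,43/3] y:[-7,13/3] z:[-1/2,7] -> hit [7/3,13/3], descend [3, 11]
    N3 x:[28/3,43/3] y:[-7,2] z:[-1/2,7] -> miss, prune
    N11 x:[7/3,8] y:[-7,13/3] z:[0,13/2] -> hit [7/3,13/3], descend [5, 12]
      N5 x:[7/3,8] y:[-3,13/3] z:[0,4] -> hit [7/3,4] leaf, test {P7(miss), P9(miss)}
      N12 x:[14/3,20/3] y:[-7,1/3] z:[5/2,13/2] -> miss, prune
  N10 x:[2/3,32/3] y:[-22/3,11/3] z:[13/2,20] -> miss, prune

order=[0, 9, 3, 11, 5, 12, 10]  |boxes|=7  |leaves|=1  hit=miss

== RESULT ==
[0, 9, 3, 11, 5, 12, 10]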